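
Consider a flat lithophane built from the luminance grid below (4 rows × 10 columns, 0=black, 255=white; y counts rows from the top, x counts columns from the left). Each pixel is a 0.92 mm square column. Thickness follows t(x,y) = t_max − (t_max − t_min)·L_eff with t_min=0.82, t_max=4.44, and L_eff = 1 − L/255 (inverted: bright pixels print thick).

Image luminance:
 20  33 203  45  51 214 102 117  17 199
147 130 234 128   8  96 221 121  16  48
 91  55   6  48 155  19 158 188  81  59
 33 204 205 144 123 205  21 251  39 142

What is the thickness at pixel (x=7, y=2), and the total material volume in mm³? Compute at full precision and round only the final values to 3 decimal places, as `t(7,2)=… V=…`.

span = t_max - t_min = 4.44 - 0.82 = 3.620
L(7,2) = 188, L_eff = 1 - 188/255 = 0.262745 (inverted)
t(7,2) = 4.44 - 3.620·0.262745 = 3.489
Σt over all 4·10 pixels = 403479/4250 ≈ 94.9362353
V = pitch²·Σt = 0.92²·403479/4250 = 80.354

t(7,2)=3.489 V=80.354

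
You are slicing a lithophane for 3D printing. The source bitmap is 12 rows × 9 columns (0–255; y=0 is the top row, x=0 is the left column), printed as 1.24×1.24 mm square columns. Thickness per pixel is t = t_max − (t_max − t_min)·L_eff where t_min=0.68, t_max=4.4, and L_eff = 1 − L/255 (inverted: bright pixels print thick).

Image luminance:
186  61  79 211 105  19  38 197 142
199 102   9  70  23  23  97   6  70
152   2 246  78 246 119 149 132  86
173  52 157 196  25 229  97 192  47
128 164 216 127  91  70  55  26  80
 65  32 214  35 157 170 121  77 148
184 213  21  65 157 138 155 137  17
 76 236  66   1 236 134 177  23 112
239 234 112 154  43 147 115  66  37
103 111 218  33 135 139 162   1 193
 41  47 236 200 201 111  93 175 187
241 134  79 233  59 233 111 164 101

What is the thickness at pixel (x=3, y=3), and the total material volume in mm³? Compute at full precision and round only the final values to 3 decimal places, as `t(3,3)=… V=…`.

t(3,3)=3.539 V=405.128

span = t_max - t_min = 4.4 - 0.68 = 3.720
L(3,3) = 196, L_eff = 1 - 196/255 = 0.231373 (inverted)
t(3,3) = 4.4 - 3.720·0.231373 = 3.539
Σt over all 12·9 pixels = 559897/2125 ≈ 263.4809412
V = pitch²·Σt = 1.24²·559897/2125 = 405.128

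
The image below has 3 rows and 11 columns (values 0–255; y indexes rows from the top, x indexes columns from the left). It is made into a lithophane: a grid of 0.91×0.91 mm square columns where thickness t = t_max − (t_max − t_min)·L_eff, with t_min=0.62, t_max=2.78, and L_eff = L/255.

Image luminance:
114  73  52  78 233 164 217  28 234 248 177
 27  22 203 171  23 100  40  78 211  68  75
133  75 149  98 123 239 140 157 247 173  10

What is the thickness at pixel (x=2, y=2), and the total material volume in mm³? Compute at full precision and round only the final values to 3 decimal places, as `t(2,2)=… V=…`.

span = t_max - t_min = 2.78 - 0.62 = 2.160
L(2,2) = 149, L_eff = 149/255 = 0.584314
t(2,2) = 2.78 - 2.160·0.584314 = 1.518
Σt over all 3·11 pixels = 47883/850 ≈ 56.3329412
V = pitch²·Σt = 0.91²·47883/850 = 46.649

t(2,2)=1.518 V=46.649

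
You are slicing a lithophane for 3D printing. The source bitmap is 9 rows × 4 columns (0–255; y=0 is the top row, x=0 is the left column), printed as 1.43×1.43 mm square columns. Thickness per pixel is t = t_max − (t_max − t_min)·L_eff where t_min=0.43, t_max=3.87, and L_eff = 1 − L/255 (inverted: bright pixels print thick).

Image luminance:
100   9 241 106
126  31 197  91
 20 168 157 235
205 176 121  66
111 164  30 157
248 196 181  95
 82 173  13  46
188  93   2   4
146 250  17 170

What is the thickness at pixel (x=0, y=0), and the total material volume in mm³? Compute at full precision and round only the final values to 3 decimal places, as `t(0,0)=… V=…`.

span = t_max - t_min = 3.87 - 0.43 = 3.440
L(0,0) = 100, L_eff = 1 - 100/255 = 0.607843 (inverted)
t(0,0) = 3.87 - 3.440·0.607843 = 1.779
Σt over all 9·4 pixels = 3827/51 ≈ 75.0392157
V = pitch²·Σt = 1.43²·3827/51 = 153.448

t(0,0)=1.779 V=153.448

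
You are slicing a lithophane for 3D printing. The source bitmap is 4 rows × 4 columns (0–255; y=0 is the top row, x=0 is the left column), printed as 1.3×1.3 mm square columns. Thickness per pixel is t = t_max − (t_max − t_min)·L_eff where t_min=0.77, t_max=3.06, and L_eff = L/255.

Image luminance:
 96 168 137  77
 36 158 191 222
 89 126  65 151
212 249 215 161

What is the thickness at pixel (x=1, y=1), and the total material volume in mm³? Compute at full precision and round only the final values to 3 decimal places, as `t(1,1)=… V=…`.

span = t_max - t_min = 3.06 - 0.77 = 2.290
L(1,1) = 158, L_eff = 158/255 = 0.619608
t(1,1) = 3.06 - 2.290·0.619608 = 1.641
Σt over all 4·4 pixels = 709643/25500 ≈ 27.8291373
V = pitch²·Σt = 1.3²·709643/25500 = 47.031

t(1,1)=1.641 V=47.031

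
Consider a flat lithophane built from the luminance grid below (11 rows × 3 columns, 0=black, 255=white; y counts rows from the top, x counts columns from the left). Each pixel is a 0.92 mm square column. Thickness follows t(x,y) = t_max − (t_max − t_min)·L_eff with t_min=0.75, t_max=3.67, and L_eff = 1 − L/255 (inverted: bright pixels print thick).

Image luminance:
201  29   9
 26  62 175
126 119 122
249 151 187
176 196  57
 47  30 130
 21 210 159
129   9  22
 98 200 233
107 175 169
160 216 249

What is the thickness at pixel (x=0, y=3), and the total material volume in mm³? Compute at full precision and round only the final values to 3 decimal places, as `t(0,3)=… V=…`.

span = t_max - t_min = 3.67 - 0.75 = 2.920
L(0,3) = 249, L_eff = 1 - 249/255 = 0.023529 (inverted)
t(0,3) = 3.67 - 2.920·0.023529 = 3.601
Σt over all 11·3 pixels = 1871833/25500 ≈ 73.4052157
V = pitch²·Σt = 0.92²·1871833/25500 = 62.130

t(0,3)=3.601 V=62.130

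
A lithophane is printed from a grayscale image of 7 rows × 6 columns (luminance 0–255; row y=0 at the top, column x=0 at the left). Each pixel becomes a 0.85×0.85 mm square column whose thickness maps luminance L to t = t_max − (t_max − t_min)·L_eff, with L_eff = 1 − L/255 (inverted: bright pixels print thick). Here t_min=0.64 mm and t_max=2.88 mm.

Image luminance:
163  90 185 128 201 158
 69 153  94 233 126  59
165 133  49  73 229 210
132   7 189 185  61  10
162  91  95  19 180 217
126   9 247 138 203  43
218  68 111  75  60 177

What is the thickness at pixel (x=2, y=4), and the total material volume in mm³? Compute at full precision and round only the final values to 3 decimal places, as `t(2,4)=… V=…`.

t(2,4)=1.475 V=53.318

span = t_max - t_min = 2.88 - 0.64 = 2.240
L(2,4) = 95, L_eff = 1 - 95/255 = 0.627451 (inverted)
t(2,4) = 2.88 - 2.240·0.627451 = 1.475
Σt over all 7·6 pixels = 470456/6375 ≈ 73.7970196
V = pitch²·Σt = 0.85²·470456/6375 = 53.318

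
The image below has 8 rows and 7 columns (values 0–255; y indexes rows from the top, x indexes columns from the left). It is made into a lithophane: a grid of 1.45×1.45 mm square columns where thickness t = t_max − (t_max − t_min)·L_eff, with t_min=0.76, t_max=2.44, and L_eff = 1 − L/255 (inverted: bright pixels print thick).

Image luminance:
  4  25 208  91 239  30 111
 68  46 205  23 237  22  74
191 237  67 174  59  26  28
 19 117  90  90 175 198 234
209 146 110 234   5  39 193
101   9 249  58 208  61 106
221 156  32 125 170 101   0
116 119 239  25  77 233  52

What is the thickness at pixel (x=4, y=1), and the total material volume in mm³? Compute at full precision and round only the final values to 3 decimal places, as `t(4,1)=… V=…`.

t(4,1)=2.321 V=179.270

span = t_max - t_min = 2.44 - 0.76 = 1.680
L(4,1) = 237, L_eff = 1 - 237/255 = 0.070588 (inverted)
t(4,1) = 2.44 - 1.680·0.070588 = 2.321
Σt over all 8·7 pixels = 181188/2125 ≈ 85.2649412
V = pitch²·Σt = 1.45²·181188/2125 = 179.270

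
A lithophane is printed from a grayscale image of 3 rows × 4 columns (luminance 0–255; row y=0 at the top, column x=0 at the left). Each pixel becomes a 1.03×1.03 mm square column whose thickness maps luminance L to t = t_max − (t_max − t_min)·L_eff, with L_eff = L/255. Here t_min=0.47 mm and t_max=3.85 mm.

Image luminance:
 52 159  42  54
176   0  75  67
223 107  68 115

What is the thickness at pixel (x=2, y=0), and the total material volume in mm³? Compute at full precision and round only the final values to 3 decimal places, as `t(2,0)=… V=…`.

t(2,0)=3.293 V=33.011

span = t_max - t_min = 3.85 - 0.47 = 3.380
L(2,0) = 42, L_eff = 42/255 = 0.164706
t(2,0) = 3.85 - 3.380·0.164706 = 3.293
Σt over all 3·4 pixels = 198364/6375 ≈ 31.1159216
V = pitch²·Σt = 1.03²·198364/6375 = 33.011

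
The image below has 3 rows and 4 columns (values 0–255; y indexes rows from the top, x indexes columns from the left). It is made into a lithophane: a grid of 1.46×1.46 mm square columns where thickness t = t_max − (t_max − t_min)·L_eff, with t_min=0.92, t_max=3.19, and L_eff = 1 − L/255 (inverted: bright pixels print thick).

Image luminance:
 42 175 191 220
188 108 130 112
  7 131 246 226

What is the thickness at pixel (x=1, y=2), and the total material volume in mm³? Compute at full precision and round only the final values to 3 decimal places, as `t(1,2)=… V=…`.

t(1,2)=2.086 V=57.233

span = t_max - t_min = 3.19 - 0.92 = 2.270
L(1,2) = 131, L_eff = 1 - 131/255 = 0.486275 (inverted)
t(1,2) = 3.19 - 2.270·0.486275 = 2.086
Σt over all 3·4 pixels = 57056/2125 ≈ 26.8498824
V = pitch²·Σt = 1.46²·57056/2125 = 57.233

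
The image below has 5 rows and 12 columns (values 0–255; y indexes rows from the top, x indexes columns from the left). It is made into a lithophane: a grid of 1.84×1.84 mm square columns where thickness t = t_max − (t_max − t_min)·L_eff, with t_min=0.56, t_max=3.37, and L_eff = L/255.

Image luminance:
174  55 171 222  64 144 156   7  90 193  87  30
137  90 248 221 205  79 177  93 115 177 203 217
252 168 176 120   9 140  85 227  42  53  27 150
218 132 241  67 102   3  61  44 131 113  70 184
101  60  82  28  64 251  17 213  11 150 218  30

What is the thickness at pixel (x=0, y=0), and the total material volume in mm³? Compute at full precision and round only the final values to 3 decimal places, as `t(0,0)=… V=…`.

t(0,0)=1.453 V=408.676

span = t_max - t_min = 3.37 - 0.56 = 2.810
L(0,0) = 174, L_eff = 174/255 = 0.682353
t(0,0) = 3.37 - 2.810·0.682353 = 1.453
Σt over all 5·12 pixels = 120.71
V = pitch²·Σt = 1.84²·120.71 = 408.676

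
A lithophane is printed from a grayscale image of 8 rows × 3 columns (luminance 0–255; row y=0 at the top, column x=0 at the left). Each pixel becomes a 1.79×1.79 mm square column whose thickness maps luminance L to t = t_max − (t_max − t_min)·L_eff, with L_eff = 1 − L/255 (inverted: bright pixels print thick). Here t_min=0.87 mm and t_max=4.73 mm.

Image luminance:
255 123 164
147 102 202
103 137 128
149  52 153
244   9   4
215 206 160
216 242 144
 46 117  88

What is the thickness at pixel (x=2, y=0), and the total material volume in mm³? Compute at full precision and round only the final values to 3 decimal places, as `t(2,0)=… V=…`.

span = t_max - t_min = 4.73 - 0.87 = 3.860
L(2,0) = 164, L_eff = 1 - 164/255 = 0.356863 (inverted)
t(2,0) = 4.73 - 3.860·0.356863 = 3.353
Σt over all 8·3 pixels = 461789/6375 ≈ 72.4374902
V = pitch²·Σt = 1.79²·461789/6375 = 232.097

t(2,0)=3.353 V=232.097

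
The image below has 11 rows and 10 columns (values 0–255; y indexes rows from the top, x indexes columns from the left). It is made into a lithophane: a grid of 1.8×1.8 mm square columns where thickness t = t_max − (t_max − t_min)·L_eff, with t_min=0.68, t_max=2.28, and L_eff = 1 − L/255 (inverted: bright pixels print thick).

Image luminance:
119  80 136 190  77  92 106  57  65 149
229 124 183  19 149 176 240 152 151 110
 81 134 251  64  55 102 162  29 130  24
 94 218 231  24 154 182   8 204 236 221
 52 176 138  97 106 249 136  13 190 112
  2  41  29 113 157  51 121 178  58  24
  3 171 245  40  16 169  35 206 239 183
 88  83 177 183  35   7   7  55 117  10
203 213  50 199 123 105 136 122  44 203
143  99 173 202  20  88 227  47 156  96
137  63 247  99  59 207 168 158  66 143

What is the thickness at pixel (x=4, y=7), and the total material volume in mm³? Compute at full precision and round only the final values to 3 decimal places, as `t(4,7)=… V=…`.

span = t_max - t_min = 2.28 - 0.68 = 1.600
L(4,7) = 35, L_eff = 1 - 35/255 = 0.862745 (inverted)
t(4,7) = 2.28 - 1.600·0.862745 = 0.900
Σt over all 11·10 pixels = 201898/1275 ≈ 158.3513725
V = pitch²·Σt = 1.8²·201898/1275 = 513.058

t(4,7)=0.900 V=513.058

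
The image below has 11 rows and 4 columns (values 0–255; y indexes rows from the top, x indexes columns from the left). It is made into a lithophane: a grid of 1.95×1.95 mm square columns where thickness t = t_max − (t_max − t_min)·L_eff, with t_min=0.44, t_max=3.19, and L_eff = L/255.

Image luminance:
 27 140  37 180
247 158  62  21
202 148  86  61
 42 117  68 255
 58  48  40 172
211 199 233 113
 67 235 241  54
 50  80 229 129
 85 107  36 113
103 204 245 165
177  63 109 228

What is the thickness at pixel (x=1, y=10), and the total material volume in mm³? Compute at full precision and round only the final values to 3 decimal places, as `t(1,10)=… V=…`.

span = t_max - t_min = 3.19 - 0.44 = 2.750
L(1,10) = 63, L_eff = 63/255 = 0.247059
t(1,10) = 3.19 - 2.750·0.247059 = 2.511
Σt over all 11·4 pixels = 405361/5100 ≈ 79.4825490
V = pitch²·Σt = 1.95²·405361/5100 = 302.232

t(1,10)=2.511 V=302.232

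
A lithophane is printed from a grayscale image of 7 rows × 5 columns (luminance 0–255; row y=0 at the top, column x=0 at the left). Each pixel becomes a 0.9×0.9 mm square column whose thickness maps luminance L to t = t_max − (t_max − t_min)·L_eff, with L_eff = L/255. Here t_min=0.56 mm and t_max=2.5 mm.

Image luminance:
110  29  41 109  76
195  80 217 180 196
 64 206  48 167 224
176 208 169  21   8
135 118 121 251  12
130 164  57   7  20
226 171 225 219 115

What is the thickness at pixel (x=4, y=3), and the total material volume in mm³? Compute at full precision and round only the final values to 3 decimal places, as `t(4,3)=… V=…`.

span = t_max - t_min = 2.5 - 0.56 = 1.940
L(4,3) = 8, L_eff = 8/255 = 0.031373
t(4,3) = 2.5 - 1.940·0.031373 = 2.439
Σt over all 7·5 pixels = 67961/1275 ≈ 53.3027451
V = pitch²·Σt = 0.9²·67961/1275 = 43.175

t(4,3)=2.439 V=43.175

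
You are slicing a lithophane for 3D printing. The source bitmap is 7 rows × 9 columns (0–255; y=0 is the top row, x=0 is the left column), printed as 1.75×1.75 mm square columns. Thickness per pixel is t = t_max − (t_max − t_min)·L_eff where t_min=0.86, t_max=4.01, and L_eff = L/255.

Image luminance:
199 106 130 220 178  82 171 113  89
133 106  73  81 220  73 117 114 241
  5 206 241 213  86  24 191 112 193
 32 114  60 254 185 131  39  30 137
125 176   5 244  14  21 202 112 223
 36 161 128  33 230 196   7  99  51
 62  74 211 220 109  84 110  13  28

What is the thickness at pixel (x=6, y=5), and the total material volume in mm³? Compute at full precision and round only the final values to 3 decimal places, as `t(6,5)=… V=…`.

t(6,5)=3.924 V=483.403

span = t_max - t_min = 4.01 - 0.86 = 3.150
L(6,5) = 7, L_eff = 7/255 = 0.027451
t(6,5) = 4.01 - 3.150·0.027451 = 3.924
Σt over all 7·9 pixels = 134169/850 ≈ 157.8458824
V = pitch²·Σt = 1.75²·134169/850 = 483.403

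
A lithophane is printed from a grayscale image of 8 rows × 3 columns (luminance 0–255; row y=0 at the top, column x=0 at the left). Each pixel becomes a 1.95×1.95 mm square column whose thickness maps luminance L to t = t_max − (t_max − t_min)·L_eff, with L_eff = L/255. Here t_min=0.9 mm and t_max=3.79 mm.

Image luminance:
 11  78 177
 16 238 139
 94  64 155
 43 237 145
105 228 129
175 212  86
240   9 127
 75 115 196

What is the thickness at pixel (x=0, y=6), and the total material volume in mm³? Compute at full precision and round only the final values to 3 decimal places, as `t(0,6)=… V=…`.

span = t_max - t_min = 3.79 - 0.9 = 2.890
L(0,6) = 240, L_eff = 240/255 = 0.941176
t(0,6) = 3.79 - 2.890·0.941176 = 1.070
Σt over all 8·3 pixels = 41921/750 ≈ 55.8946667
V = pitch²·Σt = 1.95²·41921/750 = 212.539

t(0,6)=1.070 V=212.539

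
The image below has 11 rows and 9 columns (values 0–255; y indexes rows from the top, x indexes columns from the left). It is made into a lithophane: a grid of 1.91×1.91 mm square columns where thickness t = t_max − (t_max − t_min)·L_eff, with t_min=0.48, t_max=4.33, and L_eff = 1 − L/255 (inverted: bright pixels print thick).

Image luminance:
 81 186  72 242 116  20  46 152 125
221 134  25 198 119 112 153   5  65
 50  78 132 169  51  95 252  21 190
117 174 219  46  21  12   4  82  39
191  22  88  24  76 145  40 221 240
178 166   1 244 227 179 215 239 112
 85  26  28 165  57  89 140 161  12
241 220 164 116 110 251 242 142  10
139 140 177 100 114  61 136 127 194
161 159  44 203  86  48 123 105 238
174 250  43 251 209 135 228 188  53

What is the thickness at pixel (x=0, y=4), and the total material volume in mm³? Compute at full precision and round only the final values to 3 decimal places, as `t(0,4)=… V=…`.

span = t_max - t_min = 4.33 - 0.48 = 3.850
L(0,4) = 191, L_eff = 1 - 191/255 = 0.250980 (inverted)
t(0,4) = 4.33 - 3.850·0.250980 = 3.364
Σt over all 11·9 pixels = 1210781/5100 ≈ 237.4080392
V = pitch²·Σt = 1.91²·1210781/5100 = 866.088

t(0,4)=3.364 V=866.088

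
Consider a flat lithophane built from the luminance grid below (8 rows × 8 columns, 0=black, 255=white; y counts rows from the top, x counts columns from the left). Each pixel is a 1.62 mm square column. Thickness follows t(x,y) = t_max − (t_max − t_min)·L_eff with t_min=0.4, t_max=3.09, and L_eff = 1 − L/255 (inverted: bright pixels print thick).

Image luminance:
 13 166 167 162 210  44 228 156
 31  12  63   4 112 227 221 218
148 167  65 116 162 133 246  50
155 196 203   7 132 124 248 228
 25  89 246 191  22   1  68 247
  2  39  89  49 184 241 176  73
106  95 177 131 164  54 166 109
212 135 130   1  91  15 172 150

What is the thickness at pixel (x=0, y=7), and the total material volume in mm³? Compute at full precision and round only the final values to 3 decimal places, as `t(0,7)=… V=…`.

span = t_max - t_min = 3.09 - 0.4 = 2.690
L(0,7) = 212, L_eff = 1 - 212/255 = 0.168627 (inverted)
t(0,7) = 3.09 - 2.690·0.168627 = 2.636
Σt over all 8·8 pixels = 235168/2125 ≈ 110.6672941
V = pitch²·Σt = 1.62²·235168/2125 = 290.435

t(0,7)=2.636 V=290.435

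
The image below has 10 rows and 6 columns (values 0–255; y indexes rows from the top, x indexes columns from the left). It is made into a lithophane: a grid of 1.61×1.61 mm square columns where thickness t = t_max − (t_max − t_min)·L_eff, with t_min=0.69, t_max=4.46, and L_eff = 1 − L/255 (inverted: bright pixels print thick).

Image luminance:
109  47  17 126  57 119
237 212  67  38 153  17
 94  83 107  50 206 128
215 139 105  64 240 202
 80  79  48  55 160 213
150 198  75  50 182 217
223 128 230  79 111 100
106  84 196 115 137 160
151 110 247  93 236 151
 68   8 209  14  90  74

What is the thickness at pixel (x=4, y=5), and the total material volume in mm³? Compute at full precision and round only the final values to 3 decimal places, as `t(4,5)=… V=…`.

t(4,5)=3.381 V=393.160

span = t_max - t_min = 4.46 - 0.69 = 3.770
L(4,5) = 182, L_eff = 1 - 182/255 = 0.286275 (inverted)
t(4,5) = 4.46 - 3.770·0.286275 = 3.381
Σt over all 10·6 pixels = 3867743/25500 ≈ 151.6761961
V = pitch²·Σt = 1.61²·3867743/25500 = 393.160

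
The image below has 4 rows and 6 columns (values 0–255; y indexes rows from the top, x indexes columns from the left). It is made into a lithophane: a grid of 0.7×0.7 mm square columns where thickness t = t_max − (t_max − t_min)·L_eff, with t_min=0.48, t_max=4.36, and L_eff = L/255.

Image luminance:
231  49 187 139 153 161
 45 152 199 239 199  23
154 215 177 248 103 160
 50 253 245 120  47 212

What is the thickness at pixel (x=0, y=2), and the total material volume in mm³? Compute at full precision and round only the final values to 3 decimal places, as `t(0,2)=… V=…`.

t(0,2)=2.017 V=23.233

span = t_max - t_min = 4.36 - 0.48 = 3.880
L(0,2) = 154, L_eff = 154/255 = 0.603922
t(0,2) = 4.36 - 3.880·0.603922 = 2.017
Σt over all 4·6 pixels = 302263/6375 ≈ 47.4138039
V = pitch²·Σt = 0.7²·302263/6375 = 23.233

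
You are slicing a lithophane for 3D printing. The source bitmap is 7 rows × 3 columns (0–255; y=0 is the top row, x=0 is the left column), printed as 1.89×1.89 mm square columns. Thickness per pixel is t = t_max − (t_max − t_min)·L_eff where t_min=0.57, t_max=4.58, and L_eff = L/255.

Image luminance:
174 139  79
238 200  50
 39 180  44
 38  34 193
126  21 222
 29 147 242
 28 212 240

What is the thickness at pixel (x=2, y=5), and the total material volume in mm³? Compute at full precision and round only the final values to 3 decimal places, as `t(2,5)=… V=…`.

span = t_max - t_min = 4.58 - 0.57 = 4.010
L(2,5) = 242, L_eff = 242/255 = 0.949020
t(2,5) = 4.58 - 4.010·0.949020 = 0.774
Σt over all 7·3 pixels = 275983/5100 ≈ 54.1143137
V = pitch²·Σt = 1.89²·275983/5100 = 193.302

t(2,5)=0.774 V=193.302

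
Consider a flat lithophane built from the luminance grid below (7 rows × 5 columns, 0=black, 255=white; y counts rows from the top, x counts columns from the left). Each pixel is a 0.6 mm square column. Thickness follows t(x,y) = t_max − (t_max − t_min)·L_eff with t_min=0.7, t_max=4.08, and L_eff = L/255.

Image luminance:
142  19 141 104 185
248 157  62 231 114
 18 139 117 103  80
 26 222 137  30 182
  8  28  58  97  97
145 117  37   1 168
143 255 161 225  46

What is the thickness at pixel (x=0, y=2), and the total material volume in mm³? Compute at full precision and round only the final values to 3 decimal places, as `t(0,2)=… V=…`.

span = t_max - t_min = 4.08 - 0.7 = 3.380
L(0,2) = 18, L_eff = 18/255 = 0.070588
t(0,2) = 4.08 - 3.380·0.070588 = 3.841
Σt over all 7·5 pixels = 1137433/12750 ≈ 89.2104314
V = pitch²·Σt = 0.6²·1137433/12750 = 32.116

t(0,2)=3.841 V=32.116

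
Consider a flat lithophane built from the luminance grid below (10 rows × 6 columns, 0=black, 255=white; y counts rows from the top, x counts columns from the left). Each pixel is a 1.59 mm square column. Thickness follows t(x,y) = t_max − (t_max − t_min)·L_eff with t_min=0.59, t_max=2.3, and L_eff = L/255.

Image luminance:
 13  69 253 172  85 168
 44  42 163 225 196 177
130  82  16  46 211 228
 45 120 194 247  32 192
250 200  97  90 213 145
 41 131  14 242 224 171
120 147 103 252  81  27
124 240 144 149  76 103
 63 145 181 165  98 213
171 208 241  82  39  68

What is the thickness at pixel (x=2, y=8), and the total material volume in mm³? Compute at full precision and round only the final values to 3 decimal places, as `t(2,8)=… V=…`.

t(2,8)=1.086 V=209.726

span = t_max - t_min = 2.3 - 0.59 = 1.710
L(2,8) = 181, L_eff = 181/255 = 0.709804
t(2,8) = 2.3 - 1.710·0.709804 = 1.086
Σt over all 10·6 pixels = 176286/2125 ≈ 82.9581176
V = pitch²·Σt = 1.59²·176286/2125 = 209.726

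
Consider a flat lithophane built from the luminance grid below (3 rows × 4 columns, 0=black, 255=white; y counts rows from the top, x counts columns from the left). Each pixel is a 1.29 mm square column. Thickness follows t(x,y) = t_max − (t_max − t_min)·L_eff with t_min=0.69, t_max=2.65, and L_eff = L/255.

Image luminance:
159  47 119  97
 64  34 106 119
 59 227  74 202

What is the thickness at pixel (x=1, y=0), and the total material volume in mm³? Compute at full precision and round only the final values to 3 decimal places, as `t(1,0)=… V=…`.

t(1,0)=2.289 V=36.201

span = t_max - t_min = 2.65 - 0.69 = 1.960
L(1,0) = 47, L_eff = 47/255 = 0.184314
t(1,0) = 2.65 - 1.960·0.184314 = 2.289
Σt over all 3·4 pixels = 138682/6375 ≈ 21.7540392
V = pitch²·Σt = 1.29²·138682/6375 = 36.201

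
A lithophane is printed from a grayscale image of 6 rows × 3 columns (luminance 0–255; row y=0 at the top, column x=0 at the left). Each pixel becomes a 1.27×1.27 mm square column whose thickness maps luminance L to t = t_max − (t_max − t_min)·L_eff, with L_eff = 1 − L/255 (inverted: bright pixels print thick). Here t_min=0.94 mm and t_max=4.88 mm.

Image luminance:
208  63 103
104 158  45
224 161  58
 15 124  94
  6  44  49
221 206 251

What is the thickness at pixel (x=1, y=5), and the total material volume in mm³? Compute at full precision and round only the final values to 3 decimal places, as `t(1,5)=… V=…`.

t(1,5)=4.123 V=80.471

span = t_max - t_min = 4.88 - 0.94 = 3.940
L(1,5) = 206, L_eff = 1 - 206/255 = 0.192157 (inverted)
t(1,5) = 4.88 - 3.940·0.192157 = 4.123
Σt over all 6·3 pixels = 318064/6375 ≈ 49.8923922
V = pitch²·Σt = 1.27²·318064/6375 = 80.471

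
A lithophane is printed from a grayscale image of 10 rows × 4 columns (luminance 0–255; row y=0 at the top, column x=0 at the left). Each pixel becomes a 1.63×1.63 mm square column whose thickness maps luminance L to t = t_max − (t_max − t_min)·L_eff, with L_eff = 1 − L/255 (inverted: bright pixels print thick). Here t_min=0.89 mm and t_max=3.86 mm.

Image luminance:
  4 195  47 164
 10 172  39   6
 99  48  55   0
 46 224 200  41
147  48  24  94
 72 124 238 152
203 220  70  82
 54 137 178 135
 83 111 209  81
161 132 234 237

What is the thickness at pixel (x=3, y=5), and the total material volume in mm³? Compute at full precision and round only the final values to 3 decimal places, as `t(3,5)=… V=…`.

span = t_max - t_min = 3.86 - 0.89 = 2.970
L(3,5) = 152, L_eff = 1 - 152/255 = 0.403922 (inverted)
t(3,5) = 3.86 - 2.970·0.403922 = 2.660
Σt over all 10·4 pixels = 188906/2125 ≈ 88.8969412
V = pitch²·Σt = 1.63²·188906/2125 = 236.190

t(3,5)=2.660 V=236.190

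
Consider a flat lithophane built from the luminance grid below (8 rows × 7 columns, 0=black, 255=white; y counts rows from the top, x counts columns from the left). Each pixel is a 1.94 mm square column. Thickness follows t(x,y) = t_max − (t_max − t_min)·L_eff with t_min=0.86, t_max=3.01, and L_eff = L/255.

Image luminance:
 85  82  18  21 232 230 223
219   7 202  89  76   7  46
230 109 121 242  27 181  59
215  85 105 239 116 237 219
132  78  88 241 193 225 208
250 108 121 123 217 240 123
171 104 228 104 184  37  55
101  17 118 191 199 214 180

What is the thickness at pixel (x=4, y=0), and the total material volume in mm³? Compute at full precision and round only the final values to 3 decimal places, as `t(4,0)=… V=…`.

span = t_max - t_min = 3.01 - 0.86 = 2.150
L(4,0) = 232, L_eff = 232/255 = 0.909804
t(4,0) = 3.01 - 2.150·0.909804 = 1.054
Σt over all 8·7 pixels = 25843/255 ≈ 101.3450980
V = pitch²·Σt = 1.94²·25843/255 = 381.422

t(4,0)=1.054 V=381.422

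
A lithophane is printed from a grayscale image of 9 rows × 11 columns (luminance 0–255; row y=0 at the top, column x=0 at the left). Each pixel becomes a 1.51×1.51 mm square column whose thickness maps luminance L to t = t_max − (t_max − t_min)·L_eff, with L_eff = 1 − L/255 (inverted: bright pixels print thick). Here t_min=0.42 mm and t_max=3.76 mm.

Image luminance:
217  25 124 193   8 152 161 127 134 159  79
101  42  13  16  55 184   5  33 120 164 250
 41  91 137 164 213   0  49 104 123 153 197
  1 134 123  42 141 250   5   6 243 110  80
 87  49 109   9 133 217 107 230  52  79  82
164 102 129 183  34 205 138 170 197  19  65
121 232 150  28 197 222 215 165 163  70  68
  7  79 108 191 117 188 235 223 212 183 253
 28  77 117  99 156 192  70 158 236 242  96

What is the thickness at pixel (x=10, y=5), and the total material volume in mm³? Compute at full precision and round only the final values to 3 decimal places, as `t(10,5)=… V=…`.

t(10,5)=1.271 V=459.964

span = t_max - t_min = 3.76 - 0.42 = 3.340
L(10,5) = 65, L_eff = 1 - 65/255 = 0.745098 (inverted)
t(10,5) = 3.76 - 3.340·0.745098 = 1.271
Σt over all 9·11 pixels = 1286027/6375 ≈ 201.7297255
V = pitch²·Σt = 1.51²·1286027/6375 = 459.964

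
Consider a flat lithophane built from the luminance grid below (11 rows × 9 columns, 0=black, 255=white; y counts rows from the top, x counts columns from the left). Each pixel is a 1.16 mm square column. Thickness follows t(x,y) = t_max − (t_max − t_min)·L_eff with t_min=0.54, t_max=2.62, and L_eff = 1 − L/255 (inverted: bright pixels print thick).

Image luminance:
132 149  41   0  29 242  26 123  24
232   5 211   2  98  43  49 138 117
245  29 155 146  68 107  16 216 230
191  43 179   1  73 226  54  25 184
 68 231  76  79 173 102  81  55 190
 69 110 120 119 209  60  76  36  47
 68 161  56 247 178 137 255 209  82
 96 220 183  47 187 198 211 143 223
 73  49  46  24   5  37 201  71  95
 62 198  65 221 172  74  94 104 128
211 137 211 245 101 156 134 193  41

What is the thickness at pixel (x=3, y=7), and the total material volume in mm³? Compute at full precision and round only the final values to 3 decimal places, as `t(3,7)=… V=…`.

t(3,7)=0.923 V=201.440

span = t_max - t_min = 2.62 - 0.54 = 2.080
L(3,7) = 47, L_eff = 1 - 47/255 = 0.815686 (inverted)
t(3,7) = 2.62 - 2.080·0.815686 = 0.923
Σt over all 11·9 pixels = 636237/4250 ≈ 149.7028235
V = pitch²·Σt = 1.16²·636237/4250 = 201.440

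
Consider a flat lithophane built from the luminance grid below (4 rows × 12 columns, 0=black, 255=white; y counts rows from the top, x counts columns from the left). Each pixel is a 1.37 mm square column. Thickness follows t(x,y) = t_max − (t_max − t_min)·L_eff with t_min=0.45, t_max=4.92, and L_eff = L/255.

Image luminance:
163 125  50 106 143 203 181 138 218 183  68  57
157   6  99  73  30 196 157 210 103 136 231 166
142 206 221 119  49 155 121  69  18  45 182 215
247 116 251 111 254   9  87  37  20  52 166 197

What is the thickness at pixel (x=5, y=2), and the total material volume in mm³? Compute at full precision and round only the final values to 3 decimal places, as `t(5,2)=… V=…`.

t(5,2)=2.203 V=236.368

span = t_max - t_min = 4.92 - 0.45 = 4.470
L(5,2) = 155, L_eff = 155/255 = 0.607843
t(5,2) = 4.92 - 4.470·0.607843 = 2.203
Σt over all 4·12 pixels = 267612/2125 ≈ 125.9350588
V = pitch²·Σt = 1.37²·267612/2125 = 236.368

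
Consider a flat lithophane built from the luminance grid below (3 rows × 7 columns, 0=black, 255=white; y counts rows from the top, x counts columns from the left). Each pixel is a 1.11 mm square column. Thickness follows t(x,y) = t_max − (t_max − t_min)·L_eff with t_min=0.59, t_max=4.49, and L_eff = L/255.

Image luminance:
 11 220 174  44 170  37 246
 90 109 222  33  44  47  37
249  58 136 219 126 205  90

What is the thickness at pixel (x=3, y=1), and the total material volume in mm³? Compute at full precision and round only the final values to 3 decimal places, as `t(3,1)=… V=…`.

t(3,1)=3.985 V=67.802

span = t_max - t_min = 4.49 - 0.59 = 3.900
L(3,1) = 33, L_eff = 33/255 = 0.129412
t(3,1) = 4.49 - 3.900·0.129412 = 3.985
Σt over all 3·7 pixels = 55.03
V = pitch²·Σt = 1.11²·55.03 = 67.802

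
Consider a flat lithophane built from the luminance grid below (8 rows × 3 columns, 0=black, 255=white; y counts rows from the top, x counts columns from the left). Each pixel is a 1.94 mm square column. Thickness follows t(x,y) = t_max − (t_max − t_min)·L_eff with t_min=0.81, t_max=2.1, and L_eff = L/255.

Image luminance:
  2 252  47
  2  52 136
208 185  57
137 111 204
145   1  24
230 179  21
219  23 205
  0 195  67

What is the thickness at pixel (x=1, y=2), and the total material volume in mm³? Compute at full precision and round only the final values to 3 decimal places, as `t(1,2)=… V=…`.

t(1,2)=1.164 V=138.241

span = t_max - t_min = 2.1 - 0.81 = 1.290
L(1,2) = 185, L_eff = 185/255 = 0.725490
t(1,2) = 2.1 - 1.290·0.725490 = 1.164
Σt over all 8·3 pixels = 156107/4250 ≈ 36.7310588
V = pitch²·Σt = 1.94²·156107/4250 = 138.241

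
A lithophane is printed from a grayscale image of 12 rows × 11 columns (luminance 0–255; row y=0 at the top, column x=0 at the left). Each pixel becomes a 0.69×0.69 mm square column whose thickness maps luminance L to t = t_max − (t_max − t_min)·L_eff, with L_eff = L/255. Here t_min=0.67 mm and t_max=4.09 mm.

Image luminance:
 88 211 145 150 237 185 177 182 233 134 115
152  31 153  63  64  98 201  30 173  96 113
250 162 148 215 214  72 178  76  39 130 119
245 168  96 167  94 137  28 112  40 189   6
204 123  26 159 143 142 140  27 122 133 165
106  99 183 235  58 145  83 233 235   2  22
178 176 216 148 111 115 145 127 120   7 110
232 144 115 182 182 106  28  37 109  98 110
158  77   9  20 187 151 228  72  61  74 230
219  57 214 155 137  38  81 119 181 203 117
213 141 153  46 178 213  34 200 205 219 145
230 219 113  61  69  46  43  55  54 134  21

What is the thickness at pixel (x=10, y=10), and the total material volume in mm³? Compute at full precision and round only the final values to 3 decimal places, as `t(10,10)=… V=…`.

span = t_max - t_min = 4.09 - 0.67 = 3.420
L(10,10) = 145, L_eff = 145/255 = 0.568627
t(10,10) = 4.09 - 3.420·0.568627 = 2.145
Σt over all 12·11 pixels = 1321101/4250 ≈ 310.8472941
V = pitch²·Σt = 0.69²·1321101/4250 = 147.994

t(10,10)=2.145 V=147.994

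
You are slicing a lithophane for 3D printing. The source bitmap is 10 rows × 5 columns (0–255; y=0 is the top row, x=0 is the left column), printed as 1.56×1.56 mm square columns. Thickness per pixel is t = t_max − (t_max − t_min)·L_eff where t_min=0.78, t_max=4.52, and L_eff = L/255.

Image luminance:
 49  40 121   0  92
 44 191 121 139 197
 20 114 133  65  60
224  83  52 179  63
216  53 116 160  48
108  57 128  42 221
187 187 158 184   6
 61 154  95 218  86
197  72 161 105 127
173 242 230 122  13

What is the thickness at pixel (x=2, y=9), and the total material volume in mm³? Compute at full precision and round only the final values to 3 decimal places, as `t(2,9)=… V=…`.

t(2,9)=1.147 V=338.906

span = t_max - t_min = 4.52 - 0.78 = 3.740
L(2,9) = 230, L_eff = 230/255 = 0.901961
t(2,9) = 4.52 - 3.740·0.901961 = 1.147
Σt over all 10·5 pixels = 52223/375 ≈ 139.2613333
V = pitch²·Σt = 1.56²·52223/375 = 338.906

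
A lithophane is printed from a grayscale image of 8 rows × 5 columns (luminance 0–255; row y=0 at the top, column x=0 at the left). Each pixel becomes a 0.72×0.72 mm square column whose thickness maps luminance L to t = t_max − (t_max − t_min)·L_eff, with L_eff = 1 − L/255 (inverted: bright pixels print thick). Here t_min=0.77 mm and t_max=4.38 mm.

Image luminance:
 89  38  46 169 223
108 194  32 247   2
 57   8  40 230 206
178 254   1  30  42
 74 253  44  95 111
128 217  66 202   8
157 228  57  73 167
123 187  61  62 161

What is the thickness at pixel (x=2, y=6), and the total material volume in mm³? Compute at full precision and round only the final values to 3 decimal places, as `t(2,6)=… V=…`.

t(2,6)=1.577 V=50.225

span = t_max - t_min = 4.38 - 0.77 = 3.610
L(2,6) = 57, L_eff = 1 - 57/255 = 0.776471 (inverted)
t(2,6) = 4.38 - 3.610·0.776471 = 1.577
Σt over all 8·5 pixels = 205879/2125 ≈ 96.8842353
V = pitch²·Σt = 0.72²·205879/2125 = 50.225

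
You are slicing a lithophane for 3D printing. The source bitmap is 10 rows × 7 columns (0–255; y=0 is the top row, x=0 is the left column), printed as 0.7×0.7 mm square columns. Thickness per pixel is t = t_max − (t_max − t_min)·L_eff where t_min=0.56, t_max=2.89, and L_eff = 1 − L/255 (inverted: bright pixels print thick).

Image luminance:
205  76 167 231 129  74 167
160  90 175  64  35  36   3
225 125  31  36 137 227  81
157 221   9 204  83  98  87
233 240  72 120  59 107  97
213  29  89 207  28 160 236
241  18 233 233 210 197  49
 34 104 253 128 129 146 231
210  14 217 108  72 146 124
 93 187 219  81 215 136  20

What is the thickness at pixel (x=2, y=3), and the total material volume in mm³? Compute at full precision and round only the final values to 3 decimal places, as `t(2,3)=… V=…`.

t(2,3)=0.642 V=60.717

span = t_max - t_min = 2.89 - 0.56 = 2.330
L(2,3) = 9, L_eff = 1 - 9/255 = 0.964706 (inverted)
t(2,3) = 2.89 - 2.330·0.964706 = 0.642
Σt over all 10·7 pixels = 3159743/25500 ≈ 123.9114902
V = pitch²·Σt = 0.7²·3159743/25500 = 60.717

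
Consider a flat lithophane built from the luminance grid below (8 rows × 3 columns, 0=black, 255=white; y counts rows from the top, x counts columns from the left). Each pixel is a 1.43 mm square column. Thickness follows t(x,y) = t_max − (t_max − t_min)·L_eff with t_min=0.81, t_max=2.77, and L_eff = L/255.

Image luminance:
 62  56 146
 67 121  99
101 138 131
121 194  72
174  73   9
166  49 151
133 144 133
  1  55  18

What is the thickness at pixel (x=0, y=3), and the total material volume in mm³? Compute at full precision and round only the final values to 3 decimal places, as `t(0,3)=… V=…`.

t(0,3)=1.840 V=98.003

span = t_max - t_min = 2.77 - 0.81 = 1.960
L(0,3) = 121, L_eff = 121/255 = 0.474510
t(0,3) = 2.77 - 1.960·0.474510 = 1.840
Σt over all 8·3 pixels = 17972/375 ≈ 47.9253333
V = pitch²·Σt = 1.43²·17972/375 = 98.003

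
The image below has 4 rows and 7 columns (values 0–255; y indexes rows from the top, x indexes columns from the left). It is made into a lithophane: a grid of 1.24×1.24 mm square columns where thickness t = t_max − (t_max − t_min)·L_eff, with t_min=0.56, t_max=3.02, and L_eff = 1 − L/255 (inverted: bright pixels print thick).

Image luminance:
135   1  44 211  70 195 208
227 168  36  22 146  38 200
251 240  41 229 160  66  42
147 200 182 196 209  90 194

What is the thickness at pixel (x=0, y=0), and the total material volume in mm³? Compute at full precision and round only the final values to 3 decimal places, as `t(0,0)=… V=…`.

span = t_max - t_min = 3.02 - 0.56 = 2.460
L(0,0) = 135, L_eff = 1 - 135/255 = 0.470588 (inverted)
t(0,0) = 3.02 - 2.460·0.470588 = 1.862
Σt over all 4·7 pixels = 114254/2125 ≈ 53.7665882
V = pitch²·Σt = 1.24²·114254/2125 = 82.672

t(0,0)=1.862 V=82.672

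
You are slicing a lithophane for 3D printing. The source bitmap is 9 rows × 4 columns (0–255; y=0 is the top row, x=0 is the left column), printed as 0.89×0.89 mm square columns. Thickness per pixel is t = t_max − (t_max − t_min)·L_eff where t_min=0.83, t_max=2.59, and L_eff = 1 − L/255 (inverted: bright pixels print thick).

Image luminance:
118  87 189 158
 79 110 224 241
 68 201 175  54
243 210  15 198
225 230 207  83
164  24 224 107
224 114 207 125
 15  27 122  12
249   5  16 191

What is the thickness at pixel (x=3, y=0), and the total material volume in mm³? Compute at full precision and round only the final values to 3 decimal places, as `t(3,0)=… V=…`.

t(3,0)=1.921 V=50.681

span = t_max - t_min = 2.59 - 0.83 = 1.760
L(3,0) = 158, L_eff = 1 - 158/255 = 0.380392 (inverted)
t(3,0) = 2.59 - 1.760·0.380392 = 1.921
Σt over all 9·4 pixels = 135963/2125 ≈ 63.9825882
V = pitch²·Σt = 0.89²·135963/2125 = 50.681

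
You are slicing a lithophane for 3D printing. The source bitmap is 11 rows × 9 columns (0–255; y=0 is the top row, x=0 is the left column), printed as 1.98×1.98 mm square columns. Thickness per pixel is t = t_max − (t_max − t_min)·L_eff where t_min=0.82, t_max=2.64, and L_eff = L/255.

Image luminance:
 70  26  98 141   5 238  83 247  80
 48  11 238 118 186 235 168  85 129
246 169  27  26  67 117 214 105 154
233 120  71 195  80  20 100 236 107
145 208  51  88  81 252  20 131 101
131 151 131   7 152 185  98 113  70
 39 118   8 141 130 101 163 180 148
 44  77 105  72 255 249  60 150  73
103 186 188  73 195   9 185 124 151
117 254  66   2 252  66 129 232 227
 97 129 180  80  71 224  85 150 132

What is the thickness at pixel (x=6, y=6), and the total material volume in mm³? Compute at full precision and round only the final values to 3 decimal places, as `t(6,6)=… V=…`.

span = t_max - t_min = 2.64 - 0.82 = 1.820
L(6,6) = 163, L_eff = 163/255 = 0.639216
t(6,6) = 2.64 - 1.820·0.639216 = 1.477
Σt over all 11·9 pixels = 1100696/6375 ≈ 172.6581961
V = pitch²·Σt = 1.98²·1100696/6375 = 676.889

t(6,6)=1.477 V=676.889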